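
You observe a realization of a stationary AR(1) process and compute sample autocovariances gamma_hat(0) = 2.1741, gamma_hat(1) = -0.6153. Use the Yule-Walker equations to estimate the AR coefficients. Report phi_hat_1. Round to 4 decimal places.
\hat\phi_{1} = -0.2830

The Yule-Walker equations for an AR(p) process read, in matrix form,
  Gamma_p phi = r_p,   with   (Gamma_p)_{ij} = gamma(|i - j|),
                       (r_p)_i = gamma(i),   i,j = 1..p.
Substitute the sample gammas (Toeplitz matrix and right-hand side of size 1):
  Gamma_p = [[2.1741]]
  r_p     = [-0.6153]
With p = 1 this is the single equation gamma(0) phi_1 = gamma(1):
  phi_hat_1 = gamma(1) / gamma(0) = -0.6153 / 2.1741 = -0.2830.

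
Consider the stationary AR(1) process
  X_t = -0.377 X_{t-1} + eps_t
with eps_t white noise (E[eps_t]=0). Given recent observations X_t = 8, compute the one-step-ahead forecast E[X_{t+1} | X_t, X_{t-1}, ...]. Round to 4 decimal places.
E[X_{t+1} \mid \mathcal F_t] = -3.0160

For an AR(p) model X_t = c + sum_i phi_i X_{t-i} + eps_t, the
one-step-ahead conditional mean is
  E[X_{t+1} | X_t, ...] = c + sum_i phi_i X_{t+1-i}.
Substitute known values:
  E[X_{t+1} | ...] = (-0.377) * (8)
                   = -3.0160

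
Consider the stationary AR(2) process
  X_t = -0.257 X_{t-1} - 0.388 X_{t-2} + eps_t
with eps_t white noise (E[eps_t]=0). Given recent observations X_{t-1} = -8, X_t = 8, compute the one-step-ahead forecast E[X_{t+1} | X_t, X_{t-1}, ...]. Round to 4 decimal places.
E[X_{t+1} \mid \mathcal F_t] = 1.0480

For an AR(p) model X_t = c + sum_i phi_i X_{t-i} + eps_t, the
one-step-ahead conditional mean is
  E[X_{t+1} | X_t, ...] = c + sum_i phi_i X_{t+1-i}.
Substitute known values:
  E[X_{t+1} | ...] = (-0.257) * (8) + (-0.388) * (-8)
                   = 1.0480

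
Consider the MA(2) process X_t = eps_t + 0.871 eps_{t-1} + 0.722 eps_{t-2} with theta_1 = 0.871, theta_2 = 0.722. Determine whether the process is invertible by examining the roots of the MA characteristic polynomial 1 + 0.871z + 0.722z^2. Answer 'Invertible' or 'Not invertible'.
\text{Invertible}

The MA(q) characteristic polynomial is P(z) = 1 + 0.871z + 0.722z^2.
Invertibility requires all roots to lie outside the unit circle, i.e. |z| > 1 for every root.
Set 1 + (0.871) z + (0.722) z^2 = 0, i.e. a z^2 + b z + c = 0 with a = 0.722, b = 0.871, c = 1.
Discriminant D = b^2 - 4ac = (0.871)^2 - 4*(0.722)*1 = 0.758641 - (2.888) = -2.129359.
D < 0, so the roots are the complex-conjugate pair z = (-b +/- i sqrt(-D)) / (2a) = -0.6032 +/- 1.0105i.
For a conjugate pair |z|^2 = z * conj(z) = (product of roots) = c/a = 1/(0.722) = 1.385042, so |z| = sqrt(1.385042) = 1.1769 for both roots.
Moduli of all roots: 1.1769, 1.1769.
All moduli strictly greater than 1? Yes.
Verdict: Invertible.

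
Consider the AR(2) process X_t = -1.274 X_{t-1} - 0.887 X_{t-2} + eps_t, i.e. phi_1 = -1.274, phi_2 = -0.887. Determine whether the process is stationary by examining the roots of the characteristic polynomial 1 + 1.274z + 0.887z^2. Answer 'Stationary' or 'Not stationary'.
\text{Stationary}

The AR(p) characteristic polynomial is P(z) = 1 + 1.274z + 0.887z^2.
Stationarity requires all roots to lie outside the unit circle, i.e. |z| > 1 for every root.
Set 1 + (1.274) z + (0.887) z^2 = 0, i.e. a z^2 + b z + c = 0 with a = 0.887, b = 1.274, c = 1.
Discriminant D = b^2 - 4ac = (1.274)^2 - 4*(0.887)*1 = 1.623076 - (3.548) = -1.924924.
D < 0, so the roots are the complex-conjugate pair z = (-b +/- i sqrt(-D)) / (2a) = -0.7182 +/- 0.7821i.
For a conjugate pair |z|^2 = z * conj(z) = (product of roots) = c/a = 1/(0.887) = 1.127396, so |z| = sqrt(1.127396) = 1.0618 for both roots.
Moduli of all roots: 1.0618, 1.0618.
All moduli strictly greater than 1? Yes.
Verdict: Stationary.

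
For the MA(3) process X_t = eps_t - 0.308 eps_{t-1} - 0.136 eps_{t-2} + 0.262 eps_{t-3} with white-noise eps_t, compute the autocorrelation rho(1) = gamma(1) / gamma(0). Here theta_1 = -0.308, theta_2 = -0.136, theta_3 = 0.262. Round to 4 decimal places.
\rho(1) = -0.2553

For an MA(q) process with theta_0 = 1, the autocovariance is
  gamma(k) = sigma^2 * sum_{i=0..q-k} theta_i * theta_{i+k},
and rho(k) = gamma(k) / gamma(0). Sigma^2 cancels.
  numerator   = (1)*(-0.308) + (-0.308)*(-0.136) + (-0.136)*(0.262) = -0.301744.
  denominator = (1)^2 + (-0.308)^2 + (-0.136)^2 + (0.262)^2 = 1.182004.
  rho(1) = -0.301744 / 1.182004 = -0.2553.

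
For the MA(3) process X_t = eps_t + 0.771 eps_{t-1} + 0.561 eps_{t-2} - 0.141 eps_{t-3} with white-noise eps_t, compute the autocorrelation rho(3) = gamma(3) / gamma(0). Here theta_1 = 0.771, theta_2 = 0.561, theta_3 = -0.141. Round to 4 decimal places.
\rho(3) = -0.0731

For an MA(q) process with theta_0 = 1, the autocovariance is
  gamma(k) = sigma^2 * sum_{i=0..q-k} theta_i * theta_{i+k},
and rho(k) = gamma(k) / gamma(0). Sigma^2 cancels.
  numerator   = (1)*(-0.141) = -0.141.
  denominator = (1)^2 + (0.771)^2 + (0.561)^2 + (-0.141)^2 = 1.929043.
  rho(3) = -0.141 / 1.929043 = -0.0731.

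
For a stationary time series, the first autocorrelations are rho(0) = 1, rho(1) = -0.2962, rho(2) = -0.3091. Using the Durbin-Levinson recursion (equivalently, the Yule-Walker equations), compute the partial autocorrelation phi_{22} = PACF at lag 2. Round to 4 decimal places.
\phi_{22} = -0.4350

The PACF at lag k is phi_{kk}, the last component of the solution
to the Yule-Walker system G_k phi = r_k where
  (G_k)_{ij} = rho(|i - j|), (r_k)_i = rho(i), i,j = 1..k.
Equivalently, Durbin-Levinson gives phi_{kk} iteratively:
  phi_{11} = rho(1)
  phi_{kk} = [rho(k) - sum_{j=1..k-1} phi_{k-1,j} rho(k-j)]
            / [1 - sum_{j=1..k-1} phi_{k-1,j} rho(j)],
  phi_{k,j} = phi_{k-1,j} - phi_{kk} phi_{k-1,k-j},  j = 1..k-1.
Step k = 1:
  phi_11 = rho(1) = -0.2962.
Step k = 2:
  phi_22 = [rho(2) - phi_11 rho(1)] / [1 - phi_11 rho(1)] = [-0.3091 - (-0.2962)(-0.2962)] / [1 - (-0.2962)(-0.2962)]
         = -0.39683444 / 0.91226556 = -0.435.
Therefore phi_{22} = -0.4350.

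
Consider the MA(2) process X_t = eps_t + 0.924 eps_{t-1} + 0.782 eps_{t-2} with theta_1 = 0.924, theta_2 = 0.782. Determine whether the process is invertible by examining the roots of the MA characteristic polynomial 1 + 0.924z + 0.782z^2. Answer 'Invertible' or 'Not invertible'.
\text{Invertible}

The MA(q) characteristic polynomial is P(z) = 1 + 0.924z + 0.782z^2.
Invertibility requires all roots to lie outside the unit circle, i.e. |z| > 1 for every root.
Set 1 + (0.924) z + (0.782) z^2 = 0, i.e. a z^2 + b z + c = 0 with a = 0.782, b = 0.924, c = 1.
Discriminant D = b^2 - 4ac = (0.924)^2 - 4*(0.782)*1 = 0.853776 - (3.128) = -2.274224.
D < 0, so the roots are the complex-conjugate pair z = (-b +/- i sqrt(-D)) / (2a) = -0.5908 +/- 0.9642i.
For a conjugate pair |z|^2 = z * conj(z) = (product of roots) = c/a = 1/(0.782) = 1.278772, so |z| = sqrt(1.278772) = 1.1308 for both roots.
Moduli of all roots: 1.1308, 1.1308.
All moduli strictly greater than 1? Yes.
Verdict: Invertible.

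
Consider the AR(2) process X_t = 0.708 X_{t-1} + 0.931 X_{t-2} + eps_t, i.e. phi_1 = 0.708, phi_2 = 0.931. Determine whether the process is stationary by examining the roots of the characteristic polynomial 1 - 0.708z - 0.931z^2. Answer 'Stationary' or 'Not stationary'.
\text{Not stationary}

The AR(p) characteristic polynomial is P(z) = 1 - 0.708z - 0.931z^2.
Stationarity requires all roots to lie outside the unit circle, i.e. |z| > 1 for every root.
Set 1 + (-0.708) z + (-0.931) z^2 = 0, i.e. a z^2 + b z + c = 0 with a = -0.931, b = -0.708, c = 1.
Discriminant D = b^2 - 4ac = (-0.708)^2 - 4*(-0.931)*1 = 0.501264 - (-3.724) = 4.225264.
D >= 0, so the roots are real: z = (-b +/- sqrt(D)) / (2a) = (0.708 +/- 2.055545) / (-1.862).
  z_1 = (0.708 + 2.055545) / (-1.862) = -1.4842,   |z_1| = 1.4842.
  z_2 = (0.708 - 2.055545) / (-1.862) = 0.7237,   |z_2| = 0.7237.
Moduli of all roots: 1.4842, 0.7237.
All moduli strictly greater than 1? No.
Verdict: Not stationary.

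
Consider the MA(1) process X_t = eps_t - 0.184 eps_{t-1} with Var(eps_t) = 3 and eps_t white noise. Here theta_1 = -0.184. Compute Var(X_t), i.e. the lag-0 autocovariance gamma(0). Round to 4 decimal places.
\gamma(0) = 3.1016

For an MA(q) process X_t = eps_t + sum_i theta_i eps_{t-i} with
Var(eps_t) = sigma^2, the variance is
  gamma(0) = sigma^2 * (1 + sum_i theta_i^2).
  sum_i theta_i^2 = (-0.184)^2 = 0.033856.
  gamma(0) = 3 * (1 + 0.033856) = 3 * 1.033856 = 3.101568, which rounds to 3.1016.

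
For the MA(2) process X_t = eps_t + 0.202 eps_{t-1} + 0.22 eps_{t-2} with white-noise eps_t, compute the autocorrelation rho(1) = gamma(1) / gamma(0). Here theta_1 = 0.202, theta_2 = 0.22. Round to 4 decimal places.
\rho(1) = 0.2263

For an MA(q) process with theta_0 = 1, the autocovariance is
  gamma(k) = sigma^2 * sum_{i=0..q-k} theta_i * theta_{i+k},
and rho(k) = gamma(k) / gamma(0). Sigma^2 cancels.
  numerator   = (1)*(0.202) + (0.202)*(0.22) = 0.24644.
  denominator = (1)^2 + (0.202)^2 + (0.22)^2 = 1.089204.
  rho(1) = 0.24644 / 1.089204 = 0.2263.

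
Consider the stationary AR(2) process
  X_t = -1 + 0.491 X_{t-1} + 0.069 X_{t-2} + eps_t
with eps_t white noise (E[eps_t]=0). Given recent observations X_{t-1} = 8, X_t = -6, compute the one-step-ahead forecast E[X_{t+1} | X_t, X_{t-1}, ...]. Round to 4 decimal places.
E[X_{t+1} \mid \mathcal F_t] = -3.3940

For an AR(p) model X_t = c + sum_i phi_i X_{t-i} + eps_t, the
one-step-ahead conditional mean is
  E[X_{t+1} | X_t, ...] = c + sum_i phi_i X_{t+1-i}.
Substitute known values:
  E[X_{t+1} | ...] = -1 + (0.491) * (-6) + (0.069) * (8)
                   = -3.3940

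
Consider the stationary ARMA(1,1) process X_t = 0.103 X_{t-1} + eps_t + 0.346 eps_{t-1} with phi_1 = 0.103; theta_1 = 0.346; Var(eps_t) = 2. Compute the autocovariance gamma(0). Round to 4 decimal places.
\gamma(0) = 2.4075

Multiply the model equation by X_{t-k} and take expectations. With theta_0 = psi_0 = 1 and psi_j the MA(infinity) weights, this gives
  gamma(k) - sum_i phi_i gamma(k-i) = c_k,
  c_k = sigma^2 * sum_{j=k..q} theta_j psi_{j-k}   (c_k = 0 for k > q),
using gamma(-m) = gamma(m).
psi-weights needed (psi_j = theta_j + sum_i phi_i psi_{j-i}):
  psi_1 = theta_1 + phi_1 = 0.346 + (0.103) = 0.449
Right-hand sides:
  c_0 = sigma^2 (1 + theta_1 psi_1) = 2 * (1 + (0.346)(0.449)) = 2 * 1.155354 = 2.310708
  c_1 = sigma^2 theta_1 = 2 * (0.346) = 0.692
  c_2 = 0
Equations for k = 0 and k = 1 (AR order 1):
  gamma(0) = phi_1 gamma(1) + c_0
  gamma(1) = phi_1 gamma(0) + c_1
Substituting the second into the first: gamma(0) (1 - phi_1^2) = c_0 + phi_1 c_1, so
  gamma(0) = (c_0 + phi_1 c_1) / (1 - phi_1^2) = (2.310708 + (0.103)(0.692)) / (1 - (0.103)^2) = 2.381984 / 0.989391 = 2.407525.
Therefore gamma(0) = 2.4075 (to 4 decimal places).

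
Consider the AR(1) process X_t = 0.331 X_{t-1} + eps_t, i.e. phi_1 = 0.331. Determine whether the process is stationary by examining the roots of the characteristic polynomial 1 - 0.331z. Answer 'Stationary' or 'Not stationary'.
\text{Stationary}

The AR(p) characteristic polynomial is P(z) = 1 - 0.331z.
Stationarity requires all roots to lie outside the unit circle, i.e. |z| > 1 for every root.
This is linear in z: 1 + (-0.331) z = 0  =>  z = -1/(-0.331) = 3.021148,  |z| = 3.021148.
Moduli of all roots: 3.0211.
All moduli strictly greater than 1? Yes.
Verdict: Stationary.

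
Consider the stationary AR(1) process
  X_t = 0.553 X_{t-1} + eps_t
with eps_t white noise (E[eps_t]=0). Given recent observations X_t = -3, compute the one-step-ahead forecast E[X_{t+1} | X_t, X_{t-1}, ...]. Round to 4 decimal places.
E[X_{t+1} \mid \mathcal F_t] = -1.6590

For an AR(p) model X_t = c + sum_i phi_i X_{t-i} + eps_t, the
one-step-ahead conditional mean is
  E[X_{t+1} | X_t, ...] = c + sum_i phi_i X_{t+1-i}.
Substitute known values:
  E[X_{t+1} | ...] = (0.553) * (-3)
                   = -1.6590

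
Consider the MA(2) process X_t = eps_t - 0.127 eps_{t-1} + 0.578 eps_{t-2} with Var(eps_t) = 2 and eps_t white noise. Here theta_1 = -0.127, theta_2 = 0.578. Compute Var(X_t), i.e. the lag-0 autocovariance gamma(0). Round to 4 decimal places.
\gamma(0) = 2.7004

For an MA(q) process X_t = eps_t + sum_i theta_i eps_{t-i} with
Var(eps_t) = sigma^2, the variance is
  gamma(0) = sigma^2 * (1 + sum_i theta_i^2).
  sum_i theta_i^2 = (-0.127)^2 + (0.578)^2 = 0.016129 + 0.334084 = 0.350213.
  gamma(0) = 2 * (1 + 0.350213) = 2 * 1.350213 = 2.700426, which rounds to 2.7004.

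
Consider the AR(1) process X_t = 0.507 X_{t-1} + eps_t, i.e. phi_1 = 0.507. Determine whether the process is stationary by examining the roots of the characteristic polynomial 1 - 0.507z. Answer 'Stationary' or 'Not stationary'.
\text{Stationary}

The AR(p) characteristic polynomial is P(z) = 1 - 0.507z.
Stationarity requires all roots to lie outside the unit circle, i.e. |z| > 1 for every root.
This is linear in z: 1 + (-0.507) z = 0  =>  z = -1/(-0.507) = 1.972387,  |z| = 1.972387.
Moduli of all roots: 1.9724.
All moduli strictly greater than 1? Yes.
Verdict: Stationary.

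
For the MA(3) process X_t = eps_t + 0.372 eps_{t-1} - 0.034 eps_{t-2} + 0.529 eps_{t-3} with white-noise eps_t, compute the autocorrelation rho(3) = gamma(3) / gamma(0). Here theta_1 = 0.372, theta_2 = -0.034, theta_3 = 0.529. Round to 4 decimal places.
\rho(3) = 0.3727

For an MA(q) process with theta_0 = 1, the autocovariance is
  gamma(k) = sigma^2 * sum_{i=0..q-k} theta_i * theta_{i+k},
and rho(k) = gamma(k) / gamma(0). Sigma^2 cancels.
  numerator   = (1)*(0.529) = 0.529.
  denominator = (1)^2 + (0.372)^2 + (-0.034)^2 + (0.529)^2 = 1.419381.
  rho(3) = 0.529 / 1.419381 = 0.3727.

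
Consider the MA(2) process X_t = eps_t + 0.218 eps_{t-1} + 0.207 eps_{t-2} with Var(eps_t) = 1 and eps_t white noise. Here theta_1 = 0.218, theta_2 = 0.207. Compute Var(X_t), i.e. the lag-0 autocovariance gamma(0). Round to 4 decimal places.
\gamma(0) = 1.0904

For an MA(q) process X_t = eps_t + sum_i theta_i eps_{t-i} with
Var(eps_t) = sigma^2, the variance is
  gamma(0) = sigma^2 * (1 + sum_i theta_i^2).
  sum_i theta_i^2 = (0.218)^2 + (0.207)^2 = 0.047524 + 0.042849 = 0.090373.
  gamma(0) = 1 * (1 + 0.090373) = 1 * 1.090373 = 1.090373, which rounds to 1.0904.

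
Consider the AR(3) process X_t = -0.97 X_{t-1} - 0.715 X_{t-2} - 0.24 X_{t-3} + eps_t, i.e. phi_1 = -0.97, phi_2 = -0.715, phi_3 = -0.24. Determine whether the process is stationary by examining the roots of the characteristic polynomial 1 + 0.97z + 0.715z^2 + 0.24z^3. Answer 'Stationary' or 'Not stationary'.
\text{Stationary}

The AR(p) characteristic polynomial is P(z) = 1 + 0.97z + 0.715z^2 + 0.24z^3.
Stationarity requires all roots to lie outside the unit circle, i.e. |z| > 1 for every root.
Degree 3: look for a simple real root z0 first, then factor out (1 - z/z0) and solve the remaining quadratic.
Testing z0 = -2: P(-2) = 1 + (0.97)(-2) + (0.715)(-2)^2 + (0.24)(-2)^3
  = 1 + (-1.94) + (2.86) + (-1.92) = 0.  So z_0 = -2 is a root, |z_0| = 2.
Divide out the factor (1 + 0.5 z) = (1 - z/z0) (since 1/z0 = -0.5):
  P(z) = (1 + 0.5 z)(1 + (0.47) z + (0.48) z^2)
  [check: z-coef 0.47 - (-0.5) = 0.97; z^2-coef 0.48 - (-0.5)(0.47) = 0.715; z^3-coef -(-0.5)(0.48) = 0.24.]
Remaining roots from the quadratic factor 1 + (0.47) z + (0.48) z^2:
  Set 1 + (0.47) z + (0.48) z^2 = 0, i.e. a z^2 + b z + c = 0 with a = 0.48, b = 0.47, c = 1.
  Discriminant D = b^2 - 4ac = (0.47)^2 - 4*(0.48)*1 = 0.2209 - (1.92) = -1.6991.
  D < 0, so the roots are the complex-conjugate pair z = (-b +/- i sqrt(-D)) / (2a) = -0.4896 +/- 1.3578i.
  For a conjugate pair |z|^2 = z * conj(z) = (product of roots) = c/a = 1/(0.48) = 2.083333, so |z| = sqrt(2.083333) = 1.4434 for both roots.
Moduli of all roots: 2.0000, 1.4434, 1.4434.
All moduli strictly greater than 1? Yes.
Verdict: Stationary.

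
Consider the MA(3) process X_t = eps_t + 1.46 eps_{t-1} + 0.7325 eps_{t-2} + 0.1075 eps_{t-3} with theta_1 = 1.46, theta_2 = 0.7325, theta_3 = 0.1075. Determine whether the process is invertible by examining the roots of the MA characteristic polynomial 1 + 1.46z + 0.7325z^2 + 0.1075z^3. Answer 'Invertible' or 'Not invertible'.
\text{Invertible}

The MA(q) characteristic polynomial is P(z) = 1 + 1.46z + 0.7325z^2 + 0.1075z^3.
Invertibility requires all roots to lie outside the unit circle, i.e. |z| > 1 for every root.
Degree 3: look for a simple real root z0 first, then factor out (1 - z/z0) and solve the remaining quadratic.
Testing z0 = -4: P(-4) = 1 + (1.46)(-4) + (0.7325)(-4)^2 + (0.1075)(-4)^3
  = 1 + (-5.84) + (11.72) + (-6.88) = 0.  So z_0 = -4 is a root, |z_0| = 4.
Divide out the factor (1 + 0.25 z) = (1 - z/z0) (since 1/z0 = -0.25):
  P(z) = (1 + 0.25 z)(1 + (1.21) z + (0.43) z^2)
  [check: z-coef 1.21 - (-0.25) = 1.46; z^2-coef 0.43 - (-0.25)(1.21) = 0.7325; z^3-coef -(-0.25)(0.43) = 0.1075.]
Remaining roots from the quadratic factor 1 + (1.21) z + (0.43) z^2:
  Set 1 + (1.21) z + (0.43) z^2 = 0, i.e. a z^2 + b z + c = 0 with a = 0.43, b = 1.21, c = 1.
  Discriminant D = b^2 - 4ac = (1.21)^2 - 4*(0.43)*1 = 1.4641 - (1.72) = -0.2559.
  D < 0, so the roots are the complex-conjugate pair z = (-b +/- i sqrt(-D)) / (2a) = -1.407 +/- 0.5882i.
  For a conjugate pair |z|^2 = z * conj(z) = (product of roots) = c/a = 1/(0.43) = 2.325581, so |z| = sqrt(2.325581) = 1.525 for both roots.
Moduli of all roots: 4.0000, 1.5250, 1.5250.
All moduli strictly greater than 1? Yes.
Verdict: Invertible.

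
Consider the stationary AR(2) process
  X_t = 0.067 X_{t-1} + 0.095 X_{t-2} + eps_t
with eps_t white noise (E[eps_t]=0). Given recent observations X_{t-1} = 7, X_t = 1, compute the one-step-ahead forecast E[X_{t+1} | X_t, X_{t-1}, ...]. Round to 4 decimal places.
E[X_{t+1} \mid \mathcal F_t] = 0.7320

For an AR(p) model X_t = c + sum_i phi_i X_{t-i} + eps_t, the
one-step-ahead conditional mean is
  E[X_{t+1} | X_t, ...] = c + sum_i phi_i X_{t+1-i}.
Substitute known values:
  E[X_{t+1} | ...] = (0.067) * (1) + (0.095) * (7)
                   = 0.7320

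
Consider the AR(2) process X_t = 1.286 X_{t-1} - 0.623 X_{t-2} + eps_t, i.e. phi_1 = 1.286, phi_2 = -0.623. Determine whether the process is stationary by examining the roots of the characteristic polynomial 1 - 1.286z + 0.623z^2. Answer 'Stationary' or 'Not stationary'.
\text{Stationary}

The AR(p) characteristic polynomial is P(z) = 1 - 1.286z + 0.623z^2.
Stationarity requires all roots to lie outside the unit circle, i.e. |z| > 1 for every root.
Set 1 + (-1.286) z + (0.623) z^2 = 0, i.e. a z^2 + b z + c = 0 with a = 0.623, b = -1.286, c = 1.
Discriminant D = b^2 - 4ac = (-1.286)^2 - 4*(0.623)*1 = 1.653796 - (2.492) = -0.838204.
D < 0, so the roots are the complex-conjugate pair z = (-b +/- i sqrt(-D)) / (2a) = 1.0321 +/- 0.7348i.
For a conjugate pair |z|^2 = z * conj(z) = (product of roots) = c/a = 1/(0.623) = 1.605136, so |z| = sqrt(1.605136) = 1.2669 for both roots.
Moduli of all roots: 1.2669, 1.2669.
All moduli strictly greater than 1? Yes.
Verdict: Stationary.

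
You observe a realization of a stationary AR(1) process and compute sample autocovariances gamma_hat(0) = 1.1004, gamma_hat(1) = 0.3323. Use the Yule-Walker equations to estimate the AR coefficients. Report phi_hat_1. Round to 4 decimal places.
\hat\phi_{1} = 0.3020

The Yule-Walker equations for an AR(p) process read, in matrix form,
  Gamma_p phi = r_p,   with   (Gamma_p)_{ij} = gamma(|i - j|),
                       (r_p)_i = gamma(i),   i,j = 1..p.
Substitute the sample gammas (Toeplitz matrix and right-hand side of size 1):
  Gamma_p = [[1.1004]]
  r_p     = [0.3323]
With p = 1 this is the single equation gamma(0) phi_1 = gamma(1):
  phi_hat_1 = gamma(1) / gamma(0) = 0.3323 / 1.1004 = 0.3020.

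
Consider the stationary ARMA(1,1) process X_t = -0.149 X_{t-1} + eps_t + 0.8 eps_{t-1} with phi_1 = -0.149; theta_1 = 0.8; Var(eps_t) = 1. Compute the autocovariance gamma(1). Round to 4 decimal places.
\gamma(1) = 0.5864

Multiply the model equation by X_{t-k} and take expectations. With theta_0 = psi_0 = 1 and psi_j the MA(infinity) weights, this gives
  gamma(k) - sum_i phi_i gamma(k-i) = c_k,
  c_k = sigma^2 * sum_{j=k..q} theta_j psi_{j-k}   (c_k = 0 for k > q),
using gamma(-m) = gamma(m).
psi-weights needed (psi_j = theta_j + sum_i phi_i psi_{j-i}):
  psi_1 = theta_1 + phi_1 = 0.8 + (-0.149) = 0.651
Right-hand sides:
  c_0 = sigma^2 (1 + theta_1 psi_1) = 1 * (1 + (0.8)(0.651)) = 1 * 1.5208 = 1.5208
  c_1 = sigma^2 theta_1 = 1 * (0.8) = 0.8
  c_2 = 0
Equations for k = 0 and k = 1 (AR order 1):
  gamma(0) = phi_1 gamma(1) + c_0
  gamma(1) = phi_1 gamma(0) + c_1
Substituting the second into the first: gamma(0) (1 - phi_1^2) = c_0 + phi_1 c_1, so
  gamma(0) = (c_0 + phi_1 c_1) / (1 - phi_1^2) = (1.5208 + (-0.149)(0.8)) / (1 - (-0.149)^2) = 1.4016 / 0.977799 = 1.433423.
  gamma(1) = phi_1 gamma(0) + c_1 = (-0.149)(1.433423) + (0.8) = 0.58642.
Therefore gamma(1) = 0.5864 (to 4 decimal places).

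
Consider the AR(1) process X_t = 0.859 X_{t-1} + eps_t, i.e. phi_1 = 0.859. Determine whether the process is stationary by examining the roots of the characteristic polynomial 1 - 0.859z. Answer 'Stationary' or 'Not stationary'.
\text{Stationary}

The AR(p) characteristic polynomial is P(z) = 1 - 0.859z.
Stationarity requires all roots to lie outside the unit circle, i.e. |z| > 1 for every root.
This is linear in z: 1 + (-0.859) z = 0  =>  z = -1/(-0.859) = 1.164144,  |z| = 1.164144.
Moduli of all roots: 1.1641.
All moduli strictly greater than 1? Yes.
Verdict: Stationary.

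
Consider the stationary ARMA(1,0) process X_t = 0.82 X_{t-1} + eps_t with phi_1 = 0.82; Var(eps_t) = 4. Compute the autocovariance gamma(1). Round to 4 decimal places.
\gamma(1) = 10.0122

Multiply the model equation by X_{t-k} and take expectations. With theta_0 = psi_0 = 1 and psi_j the MA(infinity) weights, this gives
  gamma(k) - sum_i phi_i gamma(k-i) = c_k,
  c_k = sigma^2 * sum_{j=k..q} theta_j psi_{j-k}   (c_k = 0 for k > q),
using gamma(-m) = gamma(m).
Pure AR (q = 0): c_0 = sigma^2 = 4, c_k = 0 for k >= 1.
Equations for k = 0 and k = 1 (AR order 1):
  gamma(0) = phi_1 gamma(1) + c_0
  gamma(1) = phi_1 gamma(0) + c_1
Substituting the second into the first: gamma(0) (1 - phi_1^2) = c_0 + phi_1 c_1, so
  gamma(0) = c_0 / (1 - phi_1^2) = 4 / (1 - (0.82)^2) = 4 / 0.3276 = 12.210012.
  gamma(1) = phi_1 gamma(0) = (0.82)(12.210012) = 10.01221.
Therefore gamma(1) = 10.0122 (to 4 decimal places).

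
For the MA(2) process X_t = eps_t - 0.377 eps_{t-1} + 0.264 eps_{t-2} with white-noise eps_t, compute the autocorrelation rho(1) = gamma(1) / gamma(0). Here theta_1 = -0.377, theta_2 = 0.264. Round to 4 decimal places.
\rho(1) = -0.3932

For an MA(q) process with theta_0 = 1, the autocovariance is
  gamma(k) = sigma^2 * sum_{i=0..q-k} theta_i * theta_{i+k},
and rho(k) = gamma(k) / gamma(0). Sigma^2 cancels.
  numerator   = (1)*(-0.377) + (-0.377)*(0.264) = -0.476528.
  denominator = (1)^2 + (-0.377)^2 + (0.264)^2 = 1.211825.
  rho(1) = -0.476528 / 1.211825 = -0.3932.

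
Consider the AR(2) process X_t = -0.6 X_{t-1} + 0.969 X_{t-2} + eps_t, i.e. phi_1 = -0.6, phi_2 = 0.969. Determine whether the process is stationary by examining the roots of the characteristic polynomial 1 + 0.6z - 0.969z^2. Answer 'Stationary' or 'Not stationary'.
\text{Not stationary}

The AR(p) characteristic polynomial is P(z) = 1 + 0.6z - 0.969z^2.
Stationarity requires all roots to lie outside the unit circle, i.e. |z| > 1 for every root.
Set 1 + (0.6) z + (-0.969) z^2 = 0, i.e. a z^2 + b z + c = 0 with a = -0.969, b = 0.6, c = 1.
Discriminant D = b^2 - 4ac = (0.6)^2 - 4*(-0.969)*1 = 0.36 - (-3.876) = 4.236.
D >= 0, so the roots are real: z = (-b +/- sqrt(D)) / (2a) = (-0.6 +/- 2.058155) / (-1.938).
  z_1 = (-0.6 + 2.058155) / (-1.938) = -0.7524,   |z_1| = 0.7524.
  z_2 = (-0.6 - 2.058155) / (-1.938) = 1.3716,   |z_2| = 1.3716.
Moduli of all roots: 0.7524, 1.3716.
All moduli strictly greater than 1? No.
Verdict: Not stationary.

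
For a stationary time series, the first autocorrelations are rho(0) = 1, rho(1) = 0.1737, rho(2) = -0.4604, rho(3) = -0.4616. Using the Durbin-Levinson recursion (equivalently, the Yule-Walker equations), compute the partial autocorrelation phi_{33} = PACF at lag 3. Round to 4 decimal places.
\phi_{33} = -0.3510

The PACF at lag k is phi_{kk}, the last component of the solution
to the Yule-Walker system G_k phi = r_k where
  (G_k)_{ij} = rho(|i - j|), (r_k)_i = rho(i), i,j = 1..k.
Equivalently, Durbin-Levinson gives phi_{kk} iteratively:
  phi_{11} = rho(1)
  phi_{kk} = [rho(k) - sum_{j=1..k-1} phi_{k-1,j} rho(k-j)]
            / [1 - sum_{j=1..k-1} phi_{k-1,j} rho(j)],
  phi_{k,j} = phi_{k-1,j} - phi_{kk} phi_{k-1,k-j},  j = 1..k-1.
Step k = 1:
  phi_11 = rho(1) = 0.1737.
Step k = 2:
  phi_22 = [rho(2) - phi_11 rho(1)] / [1 - phi_11 rho(1)] = [-0.4604 - (0.1737)(0.1737)] / [1 - (0.1737)(0.1737)]
         = -0.49057169 / 0.96982831 = -0.505834.
  Update: phi_21 = phi_11 - phi_22 phi_11 = 0.1737 - (-0.505834)(0.1737) = 0.261563.
Step k = 3:
  phi_33 = [rho(3) - phi_21 rho(2) - phi_22 rho(1)] / [1 - phi_21 rho(1) - phi_22 rho(2)]
    numerator   = -0.4616 - (0.261563)(-0.4604) - (-0.505834)(0.1737) = -0.25331298
    denominator = 1 - (0.261563)(0.1737) - (-0.505834)(-0.4604) = 0.72168069
  phi_33 = -0.25331298 / 0.72168069 = -0.351.
Therefore phi_{33} = -0.3510.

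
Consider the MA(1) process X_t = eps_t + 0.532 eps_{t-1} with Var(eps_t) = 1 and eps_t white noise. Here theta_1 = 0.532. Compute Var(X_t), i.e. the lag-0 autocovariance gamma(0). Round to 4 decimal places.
\gamma(0) = 1.2830

For an MA(q) process X_t = eps_t + sum_i theta_i eps_{t-i} with
Var(eps_t) = sigma^2, the variance is
  gamma(0) = sigma^2 * (1 + sum_i theta_i^2).
  sum_i theta_i^2 = (0.532)^2 = 0.283024.
  gamma(0) = 1 * (1 + 0.283024) = 1 * 1.283024 = 1.283024, which rounds to 1.2830.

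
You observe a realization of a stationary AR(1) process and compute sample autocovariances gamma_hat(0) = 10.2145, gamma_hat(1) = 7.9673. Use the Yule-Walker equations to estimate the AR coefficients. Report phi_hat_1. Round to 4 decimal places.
\hat\phi_{1} = 0.7800

The Yule-Walker equations for an AR(p) process read, in matrix form,
  Gamma_p phi = r_p,   with   (Gamma_p)_{ij} = gamma(|i - j|),
                       (r_p)_i = gamma(i),   i,j = 1..p.
Substitute the sample gammas (Toeplitz matrix and right-hand side of size 1):
  Gamma_p = [[10.2145]]
  r_p     = [7.9673]
With p = 1 this is the single equation gamma(0) phi_1 = gamma(1):
  phi_hat_1 = gamma(1) / gamma(0) = 7.9673 / 10.2145 = 0.7800.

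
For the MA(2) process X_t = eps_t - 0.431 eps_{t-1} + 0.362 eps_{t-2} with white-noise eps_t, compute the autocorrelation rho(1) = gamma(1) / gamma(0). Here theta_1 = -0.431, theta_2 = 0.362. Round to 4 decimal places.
\rho(1) = -0.4458

For an MA(q) process with theta_0 = 1, the autocovariance is
  gamma(k) = sigma^2 * sum_{i=0..q-k} theta_i * theta_{i+k},
and rho(k) = gamma(k) / gamma(0). Sigma^2 cancels.
  numerator   = (1)*(-0.431) + (-0.431)*(0.362) = -0.587022.
  denominator = (1)^2 + (-0.431)^2 + (0.362)^2 = 1.316805.
  rho(1) = -0.587022 / 1.316805 = -0.4458.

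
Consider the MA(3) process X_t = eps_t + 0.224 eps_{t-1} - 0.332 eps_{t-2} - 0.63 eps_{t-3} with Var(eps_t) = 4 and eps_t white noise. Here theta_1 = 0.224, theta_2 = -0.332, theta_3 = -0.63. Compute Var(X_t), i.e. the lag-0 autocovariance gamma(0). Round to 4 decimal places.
\gamma(0) = 6.2292

For an MA(q) process X_t = eps_t + sum_i theta_i eps_{t-i} with
Var(eps_t) = sigma^2, the variance is
  gamma(0) = sigma^2 * (1 + sum_i theta_i^2).
  sum_i theta_i^2 = (0.224)^2 + (-0.332)^2 + (-0.63)^2 = 0.050176 + 0.110224 + 0.3969 = 0.5573.
  gamma(0) = 4 * (1 + 0.5573) = 4 * 1.5573 = 6.2292.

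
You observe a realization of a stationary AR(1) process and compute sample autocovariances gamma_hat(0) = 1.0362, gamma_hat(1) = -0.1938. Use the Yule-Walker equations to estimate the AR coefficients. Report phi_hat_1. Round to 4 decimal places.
\hat\phi_{1} = -0.1870

The Yule-Walker equations for an AR(p) process read, in matrix form,
  Gamma_p phi = r_p,   with   (Gamma_p)_{ij} = gamma(|i - j|),
                       (r_p)_i = gamma(i),   i,j = 1..p.
Substitute the sample gammas (Toeplitz matrix and right-hand side of size 1):
  Gamma_p = [[1.0362]]
  r_p     = [-0.1938]
With p = 1 this is the single equation gamma(0) phi_1 = gamma(1):
  phi_hat_1 = gamma(1) / gamma(0) = -0.1938 / 1.0362 = -0.1870.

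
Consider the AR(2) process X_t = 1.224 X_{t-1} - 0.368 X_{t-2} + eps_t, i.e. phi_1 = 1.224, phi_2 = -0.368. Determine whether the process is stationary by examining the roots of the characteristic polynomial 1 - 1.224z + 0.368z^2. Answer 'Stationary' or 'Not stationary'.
\text{Stationary}

The AR(p) characteristic polynomial is P(z) = 1 - 1.224z + 0.368z^2.
Stationarity requires all roots to lie outside the unit circle, i.e. |z| > 1 for every root.
Set 1 + (-1.224) z + (0.368) z^2 = 0, i.e. a z^2 + b z + c = 0 with a = 0.368, b = -1.224, c = 1.
Discriminant D = b^2 - 4ac = (-1.224)^2 - 4*(0.368)*1 = 1.498176 - (1.472) = 0.026176.
D >= 0, so the roots are real: z = (-b +/- sqrt(D)) / (2a) = (1.224 +/- 0.16179) / (0.736).
  z_1 = (1.224 + 0.16179) / (0.736) = 1.8829,   |z_1| = 1.8829.
  z_2 = (1.224 - 0.16179) / (0.736) = 1.4432,   |z_2| = 1.4432.
Moduli of all roots: 1.8829, 1.4432.
All moduli strictly greater than 1? Yes.
Verdict: Stationary.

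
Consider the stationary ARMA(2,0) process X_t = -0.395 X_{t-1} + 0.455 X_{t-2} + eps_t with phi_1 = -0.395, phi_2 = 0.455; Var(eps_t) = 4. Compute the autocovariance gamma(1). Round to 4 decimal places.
\gamma(1) = -7.7015

Multiply the model equation by X_{t-k} and take expectations. With theta_0 = psi_0 = 1 and psi_j the MA(infinity) weights, this gives
  gamma(k) - sum_i phi_i gamma(k-i) = c_k,
  c_k = sigma^2 * sum_{j=k..q} theta_j psi_{j-k}   (c_k = 0 for k > q),
using gamma(-m) = gamma(m).
Pure AR (q = 0): c_0 = sigma^2 = 4, c_k = 0 for k >= 1.
Equations for k = 0, 1, 2 (AR order 2, c_2 = 0):
  (E0) gamma(0) = phi_1 gamma(1) + phi_2 gamma(2) + c_0
  (E1) gamma(1) = phi_1 gamma(0) + phi_2 gamma(1) + c_1
  (E2) gamma(2) = phi_1 gamma(1) + phi_2 gamma(0)
From (E1): gamma(1) = A gamma(0) + B with
  A = phi_1 / (1 - phi_2) = -0.395 / 0.545 = -0.724771,   B = c_1 / (1 - phi_2) = 0 / 0.545 = 0.
Insert (E2) into (E0): gamma(0) (1 - phi_2^2) = phi_1 (1 + phi_2) gamma(1) + c_0.
  phi_1 (1 + phi_2) = (-0.395)(1.455) = -0.574725,   1 - phi_2^2 = 0.792975.
Replace gamma(1) by A gamma(0) + B and collect gamma(0):
  gamma(0) [0.792975 - (-0.574725)(-0.724771)] = c_0 = 4
  gamma(0) * 0.376431 = 4
  gamma(0) = 4 / 0.376431 = 10.626112.
  gamma(1) = A gamma(0) = (-0.724771)(10.626112) = -7.701494.
Therefore gamma(1) = -7.7015 (to 4 decimal places).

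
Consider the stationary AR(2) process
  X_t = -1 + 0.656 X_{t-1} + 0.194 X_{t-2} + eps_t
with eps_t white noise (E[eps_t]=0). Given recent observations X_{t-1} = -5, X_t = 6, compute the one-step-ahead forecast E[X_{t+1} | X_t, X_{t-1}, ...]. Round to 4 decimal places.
E[X_{t+1} \mid \mathcal F_t] = 1.9660

For an AR(p) model X_t = c + sum_i phi_i X_{t-i} + eps_t, the
one-step-ahead conditional mean is
  E[X_{t+1} | X_t, ...] = c + sum_i phi_i X_{t+1-i}.
Substitute known values:
  E[X_{t+1} | ...] = -1 + (0.656) * (6) + (0.194) * (-5)
                   = 1.9660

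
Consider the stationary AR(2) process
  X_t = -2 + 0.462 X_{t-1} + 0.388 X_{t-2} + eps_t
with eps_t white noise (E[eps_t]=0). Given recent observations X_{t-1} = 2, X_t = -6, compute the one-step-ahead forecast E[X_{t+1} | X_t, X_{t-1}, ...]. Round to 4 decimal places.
E[X_{t+1} \mid \mathcal F_t] = -3.9960

For an AR(p) model X_t = c + sum_i phi_i X_{t-i} + eps_t, the
one-step-ahead conditional mean is
  E[X_{t+1} | X_t, ...] = c + sum_i phi_i X_{t+1-i}.
Substitute known values:
  E[X_{t+1} | ...] = -2 + (0.462) * (-6) + (0.388) * (2)
                   = -3.9960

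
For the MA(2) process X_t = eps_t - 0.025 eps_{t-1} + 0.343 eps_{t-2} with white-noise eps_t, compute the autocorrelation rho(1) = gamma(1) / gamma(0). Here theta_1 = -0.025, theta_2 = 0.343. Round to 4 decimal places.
\rho(1) = -0.0300

For an MA(q) process with theta_0 = 1, the autocovariance is
  gamma(k) = sigma^2 * sum_{i=0..q-k} theta_i * theta_{i+k},
and rho(k) = gamma(k) / gamma(0). Sigma^2 cancels.
  numerator   = (1)*(-0.025) + (-0.025)*(0.343) = -0.033575.
  denominator = (1)^2 + (-0.025)^2 + (0.343)^2 = 1.118274.
  rho(1) = -0.033575 / 1.118274 = -0.0300.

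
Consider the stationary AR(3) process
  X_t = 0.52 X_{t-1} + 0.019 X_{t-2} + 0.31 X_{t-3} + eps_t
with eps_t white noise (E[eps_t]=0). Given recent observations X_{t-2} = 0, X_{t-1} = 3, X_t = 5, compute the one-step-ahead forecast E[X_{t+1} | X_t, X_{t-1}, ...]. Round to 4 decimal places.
E[X_{t+1} \mid \mathcal F_t] = 2.6570

For an AR(p) model X_t = c + sum_i phi_i X_{t-i} + eps_t, the
one-step-ahead conditional mean is
  E[X_{t+1} | X_t, ...] = c + sum_i phi_i X_{t+1-i}.
Substitute known values:
  E[X_{t+1} | ...] = (0.52) * (5) + (0.019) * (3) + (0.31) * (0)
                   = 2.6570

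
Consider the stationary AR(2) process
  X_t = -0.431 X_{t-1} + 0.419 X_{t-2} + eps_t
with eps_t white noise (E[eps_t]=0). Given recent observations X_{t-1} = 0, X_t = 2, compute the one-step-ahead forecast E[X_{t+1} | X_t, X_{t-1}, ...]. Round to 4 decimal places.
E[X_{t+1} \mid \mathcal F_t] = -0.8620

For an AR(p) model X_t = c + sum_i phi_i X_{t-i} + eps_t, the
one-step-ahead conditional mean is
  E[X_{t+1} | X_t, ...] = c + sum_i phi_i X_{t+1-i}.
Substitute known values:
  E[X_{t+1} | ...] = (-0.431) * (2) + (0.419) * (0)
                   = -0.8620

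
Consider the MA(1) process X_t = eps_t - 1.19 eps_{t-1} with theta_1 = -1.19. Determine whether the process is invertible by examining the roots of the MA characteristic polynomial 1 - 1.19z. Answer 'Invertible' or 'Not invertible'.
\text{Not invertible}

The MA(q) characteristic polynomial is P(z) = 1 - 1.19z.
Invertibility requires all roots to lie outside the unit circle, i.e. |z| > 1 for every root.
This is linear in z: 1 + (-1.19) z = 0  =>  z = -1/(-1.19) = 0.840336,  |z| = 0.840336.
Moduli of all roots: 0.8403.
All moduli strictly greater than 1? No.
Verdict: Not invertible.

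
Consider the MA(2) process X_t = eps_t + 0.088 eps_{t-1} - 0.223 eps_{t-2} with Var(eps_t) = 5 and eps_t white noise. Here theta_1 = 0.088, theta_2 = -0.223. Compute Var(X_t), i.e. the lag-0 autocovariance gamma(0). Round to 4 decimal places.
\gamma(0) = 5.2874

For an MA(q) process X_t = eps_t + sum_i theta_i eps_{t-i} with
Var(eps_t) = sigma^2, the variance is
  gamma(0) = sigma^2 * (1 + sum_i theta_i^2).
  sum_i theta_i^2 = (0.088)^2 + (-0.223)^2 = 0.007744 + 0.049729 = 0.057473.
  gamma(0) = 5 * (1 + 0.057473) = 5 * 1.057473 = 5.287365, which rounds to 5.2874.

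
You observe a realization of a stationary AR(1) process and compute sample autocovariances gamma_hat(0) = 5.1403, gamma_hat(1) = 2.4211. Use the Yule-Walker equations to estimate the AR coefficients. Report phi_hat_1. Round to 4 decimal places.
\hat\phi_{1} = 0.4710

The Yule-Walker equations for an AR(p) process read, in matrix form,
  Gamma_p phi = r_p,   with   (Gamma_p)_{ij} = gamma(|i - j|),
                       (r_p)_i = gamma(i),   i,j = 1..p.
Substitute the sample gammas (Toeplitz matrix and right-hand side of size 1):
  Gamma_p = [[5.1403]]
  r_p     = [2.4211]
With p = 1 this is the single equation gamma(0) phi_1 = gamma(1):
  phi_hat_1 = gamma(1) / gamma(0) = 2.4211 / 5.1403 = 0.4710.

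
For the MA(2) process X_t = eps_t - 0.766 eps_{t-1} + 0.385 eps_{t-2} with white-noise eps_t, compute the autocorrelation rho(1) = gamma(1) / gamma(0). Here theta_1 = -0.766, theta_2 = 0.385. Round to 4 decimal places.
\rho(1) = -0.6115

For an MA(q) process with theta_0 = 1, the autocovariance is
  gamma(k) = sigma^2 * sum_{i=0..q-k} theta_i * theta_{i+k},
and rho(k) = gamma(k) / gamma(0). Sigma^2 cancels.
  numerator   = (1)*(-0.766) + (-0.766)*(0.385) = -1.06091.
  denominator = (1)^2 + (-0.766)^2 + (0.385)^2 = 1.734981.
  rho(1) = -1.06091 / 1.734981 = -0.6115.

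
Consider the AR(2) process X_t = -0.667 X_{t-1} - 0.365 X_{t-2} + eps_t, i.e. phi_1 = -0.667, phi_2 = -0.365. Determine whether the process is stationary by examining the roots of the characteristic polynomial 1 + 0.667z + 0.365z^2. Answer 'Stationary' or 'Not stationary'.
\text{Stationary}

The AR(p) characteristic polynomial is P(z) = 1 + 0.667z + 0.365z^2.
Stationarity requires all roots to lie outside the unit circle, i.e. |z| > 1 for every root.
Set 1 + (0.667) z + (0.365) z^2 = 0, i.e. a z^2 + b z + c = 0 with a = 0.365, b = 0.667, c = 1.
Discriminant D = b^2 - 4ac = (0.667)^2 - 4*(0.365)*1 = 0.444889 - (1.46) = -1.015111.
D < 0, so the roots are the complex-conjugate pair z = (-b +/- i sqrt(-D)) / (2a) = -0.9137 +/- 1.3802i.
For a conjugate pair |z|^2 = z * conj(z) = (product of roots) = c/a = 1/(0.365) = 2.739726, so |z| = sqrt(2.739726) = 1.6552 for both roots.
Moduli of all roots: 1.6552, 1.6552.
All moduli strictly greater than 1? Yes.
Verdict: Stationary.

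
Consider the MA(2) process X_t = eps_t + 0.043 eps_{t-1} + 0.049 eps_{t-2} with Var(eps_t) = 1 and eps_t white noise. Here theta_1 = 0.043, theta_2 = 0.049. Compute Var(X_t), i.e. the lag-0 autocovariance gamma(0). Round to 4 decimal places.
\gamma(0) = 1.0043

For an MA(q) process X_t = eps_t + sum_i theta_i eps_{t-i} with
Var(eps_t) = sigma^2, the variance is
  gamma(0) = sigma^2 * (1 + sum_i theta_i^2).
  sum_i theta_i^2 = (0.043)^2 + (0.049)^2 = 0.001849 + 0.002401 = 0.00425.
  gamma(0) = 1 * (1 + 0.00425) = 1 * 1.00425 = 1.00425, which rounds to 1.0043.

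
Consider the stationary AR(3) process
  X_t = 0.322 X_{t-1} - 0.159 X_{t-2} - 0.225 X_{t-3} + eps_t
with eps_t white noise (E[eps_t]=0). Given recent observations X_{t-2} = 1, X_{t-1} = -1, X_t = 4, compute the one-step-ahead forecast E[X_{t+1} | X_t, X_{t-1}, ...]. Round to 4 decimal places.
E[X_{t+1} \mid \mathcal F_t] = 1.2220

For an AR(p) model X_t = c + sum_i phi_i X_{t-i} + eps_t, the
one-step-ahead conditional mean is
  E[X_{t+1} | X_t, ...] = c + sum_i phi_i X_{t+1-i}.
Substitute known values:
  E[X_{t+1} | ...] = (0.322) * (4) + (-0.159) * (-1) + (-0.225) * (1)
                   = 1.2220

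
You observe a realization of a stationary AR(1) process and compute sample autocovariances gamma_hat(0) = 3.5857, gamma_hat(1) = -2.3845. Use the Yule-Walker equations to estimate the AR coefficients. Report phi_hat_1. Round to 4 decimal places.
\hat\phi_{1} = -0.6650

The Yule-Walker equations for an AR(p) process read, in matrix form,
  Gamma_p phi = r_p,   with   (Gamma_p)_{ij} = gamma(|i - j|),
                       (r_p)_i = gamma(i),   i,j = 1..p.
Substitute the sample gammas (Toeplitz matrix and right-hand side of size 1):
  Gamma_p = [[3.5857]]
  r_p     = [-2.3845]
With p = 1 this is the single equation gamma(0) phi_1 = gamma(1):
  phi_hat_1 = gamma(1) / gamma(0) = -2.3845 / 3.5857 = -0.6650.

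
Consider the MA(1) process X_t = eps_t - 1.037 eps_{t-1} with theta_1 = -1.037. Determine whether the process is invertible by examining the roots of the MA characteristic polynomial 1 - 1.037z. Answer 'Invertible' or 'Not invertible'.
\text{Not invertible}

The MA(q) characteristic polynomial is P(z) = 1 - 1.037z.
Invertibility requires all roots to lie outside the unit circle, i.e. |z| > 1 for every root.
This is linear in z: 1 + (-1.037) z = 0  =>  z = -1/(-1.037) = 0.96432,  |z| = 0.96432.
Moduli of all roots: 0.9643.
All moduli strictly greater than 1? No.
Verdict: Not invertible.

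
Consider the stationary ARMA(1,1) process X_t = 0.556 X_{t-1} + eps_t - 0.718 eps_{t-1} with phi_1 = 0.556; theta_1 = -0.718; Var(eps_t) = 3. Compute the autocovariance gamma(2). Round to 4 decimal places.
\gamma(2) = -0.2350

Multiply the model equation by X_{t-k} and take expectations. With theta_0 = psi_0 = 1 and psi_j the MA(infinity) weights, this gives
  gamma(k) - sum_i phi_i gamma(k-i) = c_k,
  c_k = sigma^2 * sum_{j=k..q} theta_j psi_{j-k}   (c_k = 0 for k > q),
using gamma(-m) = gamma(m).
psi-weights needed (psi_j = theta_j + sum_i phi_i psi_{j-i}):
  psi_1 = theta_1 + phi_1 = -0.718 + (0.556) = -0.162
Right-hand sides:
  c_0 = sigma^2 (1 + theta_1 psi_1) = 3 * (1 + (-0.718)(-0.162)) = 3 * 1.116316 = 3.348948
  c_1 = sigma^2 theta_1 = 3 * (-0.718) = -2.154
  c_2 = 0
Equations for k = 0 and k = 1 (AR order 1):
  gamma(0) = phi_1 gamma(1) + c_0
  gamma(1) = phi_1 gamma(0) + c_1
Substituting the second into the first: gamma(0) (1 - phi_1^2) = c_0 + phi_1 c_1, so
  gamma(0) = (c_0 + phi_1 c_1) / (1 - phi_1^2) = (3.348948 + (0.556)(-2.154)) / (1 - (0.556)^2) = 2.151324 / 0.690864 = 3.113962.
  gamma(1) = phi_1 gamma(0) + c_1 = (0.556)(3.113962) + (-2.154) = -0.422637.
For k = 2 (> q): gamma(2) = phi_1 gamma(1) = (0.556)(-0.422637) = -0.234986.
Therefore gamma(2) = -0.2350 (to 4 decimal places).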